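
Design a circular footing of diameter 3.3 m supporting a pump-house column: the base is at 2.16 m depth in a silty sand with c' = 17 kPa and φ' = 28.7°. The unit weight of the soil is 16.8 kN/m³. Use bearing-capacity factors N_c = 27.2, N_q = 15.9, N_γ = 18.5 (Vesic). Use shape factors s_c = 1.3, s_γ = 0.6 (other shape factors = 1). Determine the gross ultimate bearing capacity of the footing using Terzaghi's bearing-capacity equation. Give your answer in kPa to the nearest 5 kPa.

q_ult ≈ 1485 kPa

q = γ·D_f = 16.8 × 2.16 = 36.288 kPa.
c·N_c·s_c = 17 × 27.2 × 1.3 = 601.12 kPa
q·N_q = 36.288 × 15.9 = 576.98 kPa
0.5·γ·B·N_γ·s_γ = 0.5 × 16.8 × 3.3 × 18.5 × 0.6 = 307.69 kPa
q_ult = 601.12 + 576.98 + 307.69 = 1485.8 kPa.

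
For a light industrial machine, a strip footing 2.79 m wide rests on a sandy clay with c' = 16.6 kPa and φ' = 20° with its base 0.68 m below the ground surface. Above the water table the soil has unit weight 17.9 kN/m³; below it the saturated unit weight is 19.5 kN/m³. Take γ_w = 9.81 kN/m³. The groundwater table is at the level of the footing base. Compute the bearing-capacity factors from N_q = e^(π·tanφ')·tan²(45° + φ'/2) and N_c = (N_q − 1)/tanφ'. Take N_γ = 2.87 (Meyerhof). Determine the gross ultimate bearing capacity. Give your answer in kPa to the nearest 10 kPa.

q_ult ≈ 360 kPa

tan20° = 0.364, so N_q = e^(π×0.364)·tan²(55°) = 3.138 × 2.04 = 6.4.
N_c = (6.4 − 1)/tan20° = 14.83.
Effective surcharge at the founding depth q = γ·D_f = 17.9 × 0.68 = 12.172 kPa.
The water table coincides with the base, so in the self-weight term γ → γ' = 9.69 kN/m³.
q_ult = c·N_c + q·N_q + 0.5·γ·B·N_γ
     = 16.6 × 14.835 + 12.172 × 6.3994 + 0.5 × 9.69 × 2.79 × 2.87
     = 246.26 + 77.893 + 38.795 = 362.95 kPa.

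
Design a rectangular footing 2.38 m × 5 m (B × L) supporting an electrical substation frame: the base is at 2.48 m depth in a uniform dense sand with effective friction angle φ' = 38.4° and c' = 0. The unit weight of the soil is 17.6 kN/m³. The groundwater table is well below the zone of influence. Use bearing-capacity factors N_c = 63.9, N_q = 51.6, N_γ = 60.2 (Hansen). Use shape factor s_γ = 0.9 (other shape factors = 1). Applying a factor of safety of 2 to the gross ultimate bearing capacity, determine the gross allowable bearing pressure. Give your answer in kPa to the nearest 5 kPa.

q = γ·D_f = 17.6 × 2.48 = 43.648 kPa.
q·N_q = 43.648 × 51.6 = 2252.2 kPa
0.5·γ·B·N_γ·s_γ = 0.5 × 17.6 × 2.38 × 60.2 × 0.9 = 1134.7 kPa
q_ult = 2252.2 + 1134.7 = 3387 kPa.
q_all = q_ult / FS = 3387 / 2 = 1693.5 kPa.

q_all ≈ 1695 kPa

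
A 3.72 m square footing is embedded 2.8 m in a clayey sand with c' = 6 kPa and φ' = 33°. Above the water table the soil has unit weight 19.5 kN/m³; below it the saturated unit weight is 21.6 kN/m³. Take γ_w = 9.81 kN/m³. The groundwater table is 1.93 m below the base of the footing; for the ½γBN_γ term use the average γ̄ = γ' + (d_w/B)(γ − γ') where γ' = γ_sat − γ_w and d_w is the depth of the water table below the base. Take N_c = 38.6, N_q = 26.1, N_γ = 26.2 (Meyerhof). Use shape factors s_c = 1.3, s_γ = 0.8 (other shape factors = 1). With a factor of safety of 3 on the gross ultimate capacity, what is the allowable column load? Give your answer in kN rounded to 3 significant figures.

P_all ≈ 10800 kN

q = γ·D_f = 19.5 × 2.8 = 54.6 kPa.
γ' = 11.79 kN/m³; averaging over the depth B below the base, γ̄ = γ' + (d_w/B)(γ − γ') = 15.79 kN/m³.
c·N_c·s_c = 6 × 38.6 × 1.3 = 301.08 kPa
q·N_q = 54.6 × 26.1 = 1425.1 kPa
0.5·γ·B·N_γ·s_γ = 0.5 × 15.79 × 3.72 × 26.2 × 0.8 = 615.59 kPa
q_ult = 301.08 + 1425.1 + 615.59 = 2341.7 kPa.
Gross allowable pressure q_all = 2341.7 / 3 = 780.58 kPa.
Footing area = 13.8384 m², so allowable column load = 780.58 × 13.8384 = 10802 kN.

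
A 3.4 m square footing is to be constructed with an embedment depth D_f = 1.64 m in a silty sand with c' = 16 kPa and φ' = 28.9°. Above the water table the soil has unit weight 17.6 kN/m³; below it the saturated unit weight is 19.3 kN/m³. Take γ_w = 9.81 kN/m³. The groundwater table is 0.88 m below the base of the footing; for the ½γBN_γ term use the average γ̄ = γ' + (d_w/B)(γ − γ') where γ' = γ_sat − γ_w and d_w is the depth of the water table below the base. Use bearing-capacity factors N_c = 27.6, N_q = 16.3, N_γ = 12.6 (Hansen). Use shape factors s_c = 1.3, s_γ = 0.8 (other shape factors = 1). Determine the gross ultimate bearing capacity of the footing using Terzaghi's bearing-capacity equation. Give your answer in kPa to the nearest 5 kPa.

Effective surcharge at the founding depth q = γ·D_f = 17.6 × 1.64 = 28.864 kPa.
With d_w = 0.88 m < B, γ̄ = 9.49 + (0.88/3.4) × (17.6 − 9.49) = 11.589 kN/m³.
q_ult = c·N_c·s_c + q·N_q + 0.5·γ·B·N_γ·s_γ
     = 16 × 27.6 × 1.3 + 28.864 × 16.3 + 0.5 × 11.589 × 3.4 × 12.6 × 0.8
     = 574.08 + 470.48 + 198.59 = 1243.2 kPa.

q_ult ≈ 1245 kPa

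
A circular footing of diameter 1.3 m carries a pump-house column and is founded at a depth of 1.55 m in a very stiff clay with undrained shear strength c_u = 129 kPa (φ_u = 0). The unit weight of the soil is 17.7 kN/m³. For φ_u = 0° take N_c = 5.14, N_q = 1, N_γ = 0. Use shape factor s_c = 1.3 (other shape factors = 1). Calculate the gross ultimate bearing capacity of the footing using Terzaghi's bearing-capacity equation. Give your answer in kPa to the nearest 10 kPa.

q_ult ≈ 890 kPa

q = γ·D_f = 17.7 × 1.55 = 27.435 kPa.
c·N_c·s_c = 129 × 5.14 × 1.3 = 861.98 kPa
q·N_q = 27.435 × 1 = 27.435 kPa
q_ult = 861.98 + 27.435 = 889.41 kPa.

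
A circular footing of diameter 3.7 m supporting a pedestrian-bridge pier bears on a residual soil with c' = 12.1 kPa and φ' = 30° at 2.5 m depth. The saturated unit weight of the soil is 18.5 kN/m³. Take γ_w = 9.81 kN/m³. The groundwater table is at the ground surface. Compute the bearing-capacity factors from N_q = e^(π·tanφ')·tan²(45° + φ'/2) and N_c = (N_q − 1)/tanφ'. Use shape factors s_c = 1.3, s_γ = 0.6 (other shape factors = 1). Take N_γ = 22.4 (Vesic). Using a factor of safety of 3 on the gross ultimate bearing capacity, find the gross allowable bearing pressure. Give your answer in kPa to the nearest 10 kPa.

N_q = e^(π·tan30°)·tan²(60°) = 18.4; N_c = (N_q − 1)/tanφ' = 30.14.
Water table at ground surface, so effective unit weight γ' = 18.5 − 9.81 = 8.69 kN/m³ is used throughout; overburden q = 8.69 × 2.5 = 21.725 kPa; the same γ' applies in the ½γBN_γ term.
Cohesion term c·N_c·s_c = 12.1 × 30.14 × 1.3 = 474.1 kPa; surcharge term q·N_q = 21.725 × 18.401 = 399.76 kPa; self-weight term 0.5·γ·B·N_γ·s_γ = 0.5 × 8.69 × 3.7 × 22.4 × 0.6 = 216.07 kPa.
q_ult = 474.1 + 399.76 + 216.07 = 1089.9 kPa.
q_all = 1089.9 / 3 = 363.31 kPa.

q_all ≈ 360 kPa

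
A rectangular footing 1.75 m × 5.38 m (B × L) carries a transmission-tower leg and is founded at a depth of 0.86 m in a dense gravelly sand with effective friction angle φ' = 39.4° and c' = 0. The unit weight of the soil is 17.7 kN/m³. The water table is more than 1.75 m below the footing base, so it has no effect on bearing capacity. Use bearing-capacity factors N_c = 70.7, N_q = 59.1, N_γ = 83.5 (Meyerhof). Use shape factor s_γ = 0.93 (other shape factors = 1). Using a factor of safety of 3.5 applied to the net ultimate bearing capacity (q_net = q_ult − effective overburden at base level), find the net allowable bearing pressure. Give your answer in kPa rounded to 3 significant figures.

q_all(net) ≈ 596 kPa

Overburden at base level: q = 17.7 × 0.86 = 15.222 kPa.
Surcharge term q·N_q = 15.222 × 59.1 = 899.62 kPa; self-weight term 0.5·γ·B·N_γ·s_γ = 0.5 × 17.7 × 1.75 × 83.5 × 0.93 = 1202.7 kPa.
q_ult = 899.62 + 1202.7 = 2102.3 kPa.
Net ultimate: q_net = 2102.3 − 15.222 = 2087.1 kPa.
q_all(net) = 2087.1 / 3.5 = 596.31 kPa.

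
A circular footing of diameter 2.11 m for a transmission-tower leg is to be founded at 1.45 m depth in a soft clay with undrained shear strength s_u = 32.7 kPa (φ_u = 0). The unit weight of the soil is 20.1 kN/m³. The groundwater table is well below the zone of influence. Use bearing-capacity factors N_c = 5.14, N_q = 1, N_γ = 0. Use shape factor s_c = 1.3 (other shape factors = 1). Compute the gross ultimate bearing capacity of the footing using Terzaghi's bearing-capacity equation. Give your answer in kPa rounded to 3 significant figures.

q_ult ≈ 248 kPa

Overburden at base level: q = 20.1 × 1.45 = 29.145 kPa.
Cohesion term c·N_c·s_c = 32.7 × 5.14 × 1.3 = 218.5 kPa; surcharge term q·N_q = 29.145 × 1 = 29.145 kPa.
q_ult = 218.5 + 29.145 = 247.65 kPa.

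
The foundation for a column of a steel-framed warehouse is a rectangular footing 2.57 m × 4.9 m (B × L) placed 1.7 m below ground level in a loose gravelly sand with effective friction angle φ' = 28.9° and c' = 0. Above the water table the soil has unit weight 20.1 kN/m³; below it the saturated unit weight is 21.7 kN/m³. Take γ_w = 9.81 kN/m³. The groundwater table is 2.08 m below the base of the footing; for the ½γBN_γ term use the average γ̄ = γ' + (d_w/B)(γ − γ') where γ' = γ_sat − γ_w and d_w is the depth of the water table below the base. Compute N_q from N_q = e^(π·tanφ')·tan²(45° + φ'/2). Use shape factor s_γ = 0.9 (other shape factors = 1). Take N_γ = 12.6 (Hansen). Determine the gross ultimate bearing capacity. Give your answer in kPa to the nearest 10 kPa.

tan28.9° = 0.552, so N_q = e^(π×0.552)·tan²(59.45°) = 5.665 × 2.871 = 16.26.
q = γ·D_f = 20.1 × 1.7 = 34.17 kPa.
γ' = 11.89 kN/m³; averaging over the depth B below the base, γ̄ = γ' + (d_w/B)(γ − γ') = 18.535 kN/m³.
q·N_q = 34.17 × 16.261 = 555.64 kPa
0.5·γ·B·N_γ·s_γ = 0.5 × 18.535 × 2.57 × 12.6 × 0.9 = 270.09 kPa
q_ult = 555.64 + 270.09 = 825.72 kPa.

q_ult ≈ 830 kPa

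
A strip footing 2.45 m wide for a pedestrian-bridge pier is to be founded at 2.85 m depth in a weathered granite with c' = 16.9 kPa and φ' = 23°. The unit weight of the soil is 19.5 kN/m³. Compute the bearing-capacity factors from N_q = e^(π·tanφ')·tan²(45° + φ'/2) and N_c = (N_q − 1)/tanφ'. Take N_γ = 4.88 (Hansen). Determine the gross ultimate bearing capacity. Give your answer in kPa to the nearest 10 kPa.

tan23° = 0.4245, so N_q = e^(π×0.4245)·tan²(56.5°) = 3.794 × 2.283 = 8.66.
N_c = (8.66 − 1)/tan23° = 18.05.
Overburden at base level: q = 19.5 × 2.85 = 55.575 kPa.
Cohesion term c·N_c = 16.9 × 18.049 = 305.02 kPa; surcharge term q·N_q = 55.575 × 8.6612 = 481.35 kPa; self-weight term 0.5·γ·B·N_γ = 0.5 × 19.5 × 2.45 × 4.88 = 116.57 kPa.
q_ult = 305.02 + 481.35 + 116.57 = 902.94 kPa.

q_ult ≈ 900 kPa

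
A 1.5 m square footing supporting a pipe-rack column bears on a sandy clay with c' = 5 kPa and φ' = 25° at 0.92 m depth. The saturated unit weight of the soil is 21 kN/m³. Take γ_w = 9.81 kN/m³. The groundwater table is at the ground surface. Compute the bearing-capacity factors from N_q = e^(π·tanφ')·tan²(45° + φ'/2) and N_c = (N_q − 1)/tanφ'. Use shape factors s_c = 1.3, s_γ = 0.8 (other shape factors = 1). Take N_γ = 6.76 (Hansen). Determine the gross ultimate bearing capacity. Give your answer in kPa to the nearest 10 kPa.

q_ult ≈ 290 kPa

tan25° = 0.4663, so N_q = e^(π×0.4663)·tan²(57.5°) = 4.327 × 2.464 = 10.66.
N_c = (10.66 − 1)/tan25° = 20.72.
Water table at ground surface, so effective unit weight γ' = 21 − 9.81 = 11.19 kN/m³ is used throughout; overburden q = 11.19 × 0.92 = 10.295 kPa; the same γ' applies in the ½γBN_γ term.
Cohesion term c·N_c·s_c = 5 × 20.721 × 1.3 = 134.68 kPa; surcharge term q·N_q = 10.295 × 10.662 = 109.76 kPa; self-weight term 0.5·γ·B·N_γ·s_γ = 0.5 × 11.19 × 1.5 × 6.76 × 0.8 = 45.387 kPa.
q_ult = 134.68 + 109.76 + 45.387 = 289.83 kPa.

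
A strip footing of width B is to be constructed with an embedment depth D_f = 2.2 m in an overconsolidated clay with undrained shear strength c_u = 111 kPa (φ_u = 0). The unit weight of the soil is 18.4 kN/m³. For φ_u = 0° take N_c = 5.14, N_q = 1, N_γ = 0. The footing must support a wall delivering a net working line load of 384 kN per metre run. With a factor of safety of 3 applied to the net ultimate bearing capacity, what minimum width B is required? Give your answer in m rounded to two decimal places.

q = γ·D_f = 18.4 × 2.2 = 40.48 kPa.
c·N_c = 111 × 5.14 = 570.54 kPa
q·N_q = 40.48 × 1 = 40.48 kPa
q_ult = 570.54 + 40.48 = 611.02 kPa.
For φ = 0 the ½γBN_γ term vanishes, so q_ult is independent of B. q_net = 611.02 − 40.48 = 570.54 kPa; q_all(net) = 570.54/3 = 190.18 kPa.
Required width B = w / q_all(net) = 384 / 190.18 = 2.019 m.

B = 2.02 m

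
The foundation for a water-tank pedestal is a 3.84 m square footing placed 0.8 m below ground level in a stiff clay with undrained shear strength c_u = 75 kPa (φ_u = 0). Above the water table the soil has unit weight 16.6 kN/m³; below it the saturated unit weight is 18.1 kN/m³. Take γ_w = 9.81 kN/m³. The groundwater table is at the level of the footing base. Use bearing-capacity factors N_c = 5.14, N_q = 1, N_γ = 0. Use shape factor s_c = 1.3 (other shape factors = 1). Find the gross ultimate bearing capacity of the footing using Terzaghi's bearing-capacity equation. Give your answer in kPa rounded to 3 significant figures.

Overburden at base level: q = 16.6 × 0.8 = 13.28 kPa.
Cohesion term c·N_c·s_c = 75 × 5.14 × 1.3 = 501.15 kPa; surcharge term q·N_q = 13.28 × 1 = 13.28 kPa.
q_ult = 501.15 + 13.28 = 514.43 kPa.

q_ult ≈ 514 kPa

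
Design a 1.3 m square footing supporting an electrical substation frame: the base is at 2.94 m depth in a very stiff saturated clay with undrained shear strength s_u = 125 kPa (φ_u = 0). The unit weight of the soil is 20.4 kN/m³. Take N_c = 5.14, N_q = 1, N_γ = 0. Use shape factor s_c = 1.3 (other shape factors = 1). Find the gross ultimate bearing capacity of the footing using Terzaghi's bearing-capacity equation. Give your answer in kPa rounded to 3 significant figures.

q_ult ≈ 895 kPa

Overburden at base level: q = 20.4 × 2.94 = 59.976 kPa.
Cohesion term c·N_c·s_c = 125 × 5.14 × 1.3 = 835.25 kPa; surcharge term q·N_q = 59.976 × 1 = 59.976 kPa.
q_ult = 835.25 + 59.976 = 895.23 kPa.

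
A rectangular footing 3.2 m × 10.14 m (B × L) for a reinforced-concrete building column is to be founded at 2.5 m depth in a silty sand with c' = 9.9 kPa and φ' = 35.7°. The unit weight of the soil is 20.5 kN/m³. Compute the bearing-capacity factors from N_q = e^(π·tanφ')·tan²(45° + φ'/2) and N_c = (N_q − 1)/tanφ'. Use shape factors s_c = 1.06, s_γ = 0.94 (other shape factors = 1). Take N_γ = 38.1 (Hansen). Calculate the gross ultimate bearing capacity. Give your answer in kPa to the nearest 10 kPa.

tan35.7° = 0.7186, so N_q = e^(π×0.7186)·tan²(62.85°) = 9.559 × 3.802 = 36.35.
N_c = (36.35 − 1)/tan35.7° = 49.19.
Overburden at base level: q = 20.5 × 2.5 = 51.25 kPa.
Cohesion term c·N_c·s_c = 9.9 × 49.19 × 1.06 = 516.2 kPa; surcharge term q·N_q = 51.25 × 36.346 = 1862.8 kPa; self-weight term 0.5·γ·B·N_γ·s_γ = 0.5 × 20.5 × 3.2 × 38.1 × 0.94 = 1174.7 kPa.
q_ult = 516.2 + 1862.8 + 1174.7 = 3553.6 kPa.

q_ult ≈ 3550 kPa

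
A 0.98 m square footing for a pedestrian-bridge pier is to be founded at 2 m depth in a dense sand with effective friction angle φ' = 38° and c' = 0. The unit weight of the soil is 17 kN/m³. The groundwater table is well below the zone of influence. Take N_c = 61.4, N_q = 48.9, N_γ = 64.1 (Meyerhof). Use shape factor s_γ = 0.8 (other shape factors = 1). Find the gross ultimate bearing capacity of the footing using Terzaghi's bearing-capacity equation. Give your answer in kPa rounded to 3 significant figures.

q_ult ≈ 2090 kPa

Effective surcharge at the founding depth q = γ·D_f = 17 × 2 = 34 kPa.
q_ult = q·N_q + 0.5·γ·B·N_γ·s_γ
     = 34 × 48.9 + 0.5 × 17 × 0.98 × 64.1 × 0.8
     = 1662.6 + 427.16 = 2089.8 kPa.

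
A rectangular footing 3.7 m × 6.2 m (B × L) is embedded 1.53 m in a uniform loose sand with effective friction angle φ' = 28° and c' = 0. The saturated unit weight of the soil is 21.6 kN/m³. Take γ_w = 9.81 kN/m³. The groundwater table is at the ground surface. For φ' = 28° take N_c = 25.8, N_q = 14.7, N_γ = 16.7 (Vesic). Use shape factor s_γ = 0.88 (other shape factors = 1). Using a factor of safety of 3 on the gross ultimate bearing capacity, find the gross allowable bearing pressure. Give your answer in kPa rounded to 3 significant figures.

q_all ≈ 195 kPa

Water table at ground surface, so effective unit weight γ' = 21.6 − 9.81 = 11.79 kN/m³ is used throughout; overburden q = 11.79 × 1.53 = 18.039 kPa; the same γ' applies in the ½γBN_γ term.
Surcharge term q·N_q = 18.039 × 14.7 = 265.17 kPa; self-weight term 0.5·γ·B·N_γ·s_γ = 0.5 × 11.79 × 3.7 × 16.7 × 0.88 = 320.54 kPa.
q_ult = 265.17 + 320.54 = 585.71 kPa.
q_all = 585.71 / 3 = 195.24 kPa.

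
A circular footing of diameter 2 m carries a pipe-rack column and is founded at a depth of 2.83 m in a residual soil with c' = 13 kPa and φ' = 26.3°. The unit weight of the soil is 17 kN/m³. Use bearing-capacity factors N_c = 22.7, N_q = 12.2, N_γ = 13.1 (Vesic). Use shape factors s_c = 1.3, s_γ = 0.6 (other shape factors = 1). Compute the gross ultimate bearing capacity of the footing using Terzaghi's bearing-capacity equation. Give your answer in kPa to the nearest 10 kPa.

q_ult ≈ 1100 kPa

Overburden at base level: q = 17 × 2.83 = 48.11 kPa.
Cohesion term c·N_c·s_c = 13 × 22.7 × 1.3 = 383.63 kPa; surcharge term q·N_q = 48.11 × 12.2 = 586.94 kPa; self-weight term 0.5·γ·B·N_γ·s_γ = 0.5 × 17 × 2 × 13.1 × 0.6 = 133.62 kPa.
q_ult = 383.63 + 586.94 + 133.62 = 1104.2 kPa.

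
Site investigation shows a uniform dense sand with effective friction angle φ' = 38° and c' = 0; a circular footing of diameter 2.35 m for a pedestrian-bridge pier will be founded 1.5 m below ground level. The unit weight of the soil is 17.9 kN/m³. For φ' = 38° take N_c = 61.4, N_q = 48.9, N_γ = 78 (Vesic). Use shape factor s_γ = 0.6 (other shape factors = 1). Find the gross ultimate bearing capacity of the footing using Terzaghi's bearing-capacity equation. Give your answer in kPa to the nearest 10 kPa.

q_ult ≈ 2300 kPa

Overburden at base level: q = 17.9 × 1.5 = 26.85 kPa.
Surcharge term q·N_q = 26.85 × 48.9 = 1313 kPa; self-weight term 0.5·γ·B·N_γ·s_γ = 0.5 × 17.9 × 2.35 × 78 × 0.6 = 984.32 kPa.
q_ult = 1313 + 984.32 = 2297.3 kPa.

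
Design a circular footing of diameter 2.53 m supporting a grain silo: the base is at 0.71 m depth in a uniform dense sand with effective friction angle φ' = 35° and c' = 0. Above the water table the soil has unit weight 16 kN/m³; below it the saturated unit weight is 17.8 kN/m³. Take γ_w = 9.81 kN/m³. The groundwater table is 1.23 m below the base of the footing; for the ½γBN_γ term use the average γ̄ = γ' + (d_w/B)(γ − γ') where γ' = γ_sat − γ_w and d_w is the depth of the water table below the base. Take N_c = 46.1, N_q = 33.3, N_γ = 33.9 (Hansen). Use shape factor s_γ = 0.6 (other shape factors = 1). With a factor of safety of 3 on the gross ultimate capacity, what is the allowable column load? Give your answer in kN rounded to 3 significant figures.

P_all ≈ 1150 kN

Overburden at base level: q = 16 × 0.71 = 11.36 kPa.
The water table is 1.23 m below the base (< B = 2.53 m), so the ½γBN_γ term uses γ̄ = γ' + (d_w/B)(γ − γ') = 7.99 + (1.23/2.53)(16 − 7.99) = 11.884 kN/m³.
Surcharge term q·N_q = 11.36 × 33.3 = 378.29 kPa; self-weight term 0.5·γ·B·N_γ·s_γ = 0.5 × 11.884 × 2.53 × 33.9 × 0.6 = 305.78 kPa.
q_ult = 378.29 + 305.78 = 684.07 kPa.
Gross allowable pressure q_all = 684.07 / 3 = 228.02 kPa.
Footing area = 5.0273 m², so allowable column load = 228.02 × 5.0273 = 1146.3 kN.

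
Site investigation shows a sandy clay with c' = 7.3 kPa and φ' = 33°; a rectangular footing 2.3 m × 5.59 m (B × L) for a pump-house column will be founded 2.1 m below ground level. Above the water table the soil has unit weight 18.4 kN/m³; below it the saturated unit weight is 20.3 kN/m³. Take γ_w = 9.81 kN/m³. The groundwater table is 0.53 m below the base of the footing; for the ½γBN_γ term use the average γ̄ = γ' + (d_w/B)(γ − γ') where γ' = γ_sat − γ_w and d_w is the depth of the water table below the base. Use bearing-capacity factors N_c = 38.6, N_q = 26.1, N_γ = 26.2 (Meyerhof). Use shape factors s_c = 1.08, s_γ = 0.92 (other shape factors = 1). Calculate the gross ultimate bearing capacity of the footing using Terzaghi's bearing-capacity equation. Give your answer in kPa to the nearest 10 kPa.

Effective surcharge at the founding depth q = γ·D_f = 18.4 × 2.1 = 38.64 kPa.
With d_w = 0.53 m < B, γ̄ = 10.49 + (0.53/2.3) × (18.4 − 10.49) = 12.313 kN/m³.
q_ult = c·N_c·s_c + q·N_q + 0.5·γ·B·N_γ·s_γ
     = 7.3 × 38.6 × 1.08 + 38.64 × 26.1 + 0.5 × 12.313 × 2.3 × 26.2 × 0.92
     = 304.32 + 1008.5 + 341.3 = 1654.1 kPa.

q_ult ≈ 1650 kPa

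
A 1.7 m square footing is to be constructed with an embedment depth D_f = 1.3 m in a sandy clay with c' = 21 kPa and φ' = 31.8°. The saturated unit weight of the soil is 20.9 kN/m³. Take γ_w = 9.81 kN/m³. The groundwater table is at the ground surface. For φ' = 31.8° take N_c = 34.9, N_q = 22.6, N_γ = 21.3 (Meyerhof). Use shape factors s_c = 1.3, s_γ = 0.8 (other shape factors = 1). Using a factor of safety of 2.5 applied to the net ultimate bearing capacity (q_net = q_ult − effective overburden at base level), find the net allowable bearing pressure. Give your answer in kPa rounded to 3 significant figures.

With the water table at the surface the whole profile is submerged: γ' = 20.9 − 9.81 = 11.09 kN/m³, so q = γ'·D_f = 14.417 kPa; the same γ' applies in the ½γBN_γ term.
q_ult = c·N_c·s_c + q·N_q + 0.5·γ·B·N_γ·s_γ
     = 21 × 34.9 × 1.3 + 14.417 × 22.6 + 0.5 × 11.09 × 1.7 × 21.3 × 0.8
     = 952.77 + 325.82 + 160.63 = 1439.2 kPa.
Net ultimate: q_net = 1439.2 − 14.417 = 1424.8 kPa.
q_all(net) = 1424.8 / 2.5 = 569.92 kPa.

q_all(net) ≈ 570 kPa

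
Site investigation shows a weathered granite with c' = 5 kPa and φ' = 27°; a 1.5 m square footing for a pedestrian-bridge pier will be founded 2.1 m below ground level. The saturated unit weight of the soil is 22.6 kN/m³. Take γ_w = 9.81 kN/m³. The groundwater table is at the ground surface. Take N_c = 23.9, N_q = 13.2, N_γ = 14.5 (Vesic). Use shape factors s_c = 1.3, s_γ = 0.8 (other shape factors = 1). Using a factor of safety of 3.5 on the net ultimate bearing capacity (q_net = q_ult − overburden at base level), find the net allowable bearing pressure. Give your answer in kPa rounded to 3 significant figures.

Water table at ground surface, so effective unit weight γ' = 22.6 − 9.81 = 12.79 kN/m³ is used throughout; overburden q = 12.79 × 2.1 = 26.859 kPa; the same γ' applies in the ½γBN_γ term.
Cohesion term c·N_c·s_c = 5 × 23.9 × 1.3 = 155.35 kPa; surcharge term q·N_q = 26.859 × 13.2 = 354.54 kPa; self-weight term 0.5·γ·B·N_γ·s_γ = 0.5 × 12.79 × 1.5 × 14.5 × 0.8 = 111.27 kPa.
q_ult = 155.35 + 354.54 + 111.27 = 621.16 kPa.
q_net = 621.16 − 26.859 = 594.3 kPa.
q_all(net) = 594.3 / 3.5 = 169.8 kPa.

q_all(net) ≈ 170 kPa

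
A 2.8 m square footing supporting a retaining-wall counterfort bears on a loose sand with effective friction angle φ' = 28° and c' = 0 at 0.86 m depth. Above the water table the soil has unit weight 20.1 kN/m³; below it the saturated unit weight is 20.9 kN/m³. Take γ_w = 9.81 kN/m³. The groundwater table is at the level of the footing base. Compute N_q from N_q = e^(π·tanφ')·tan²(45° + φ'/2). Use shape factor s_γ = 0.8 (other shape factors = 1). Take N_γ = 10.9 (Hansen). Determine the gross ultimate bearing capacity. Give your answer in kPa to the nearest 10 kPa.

tan28° = 0.5317, so N_q = e^(π×0.5317)·tan²(59°) = 5.314 × 2.77 = 14.72.
Overburden at base level: q = 20.1 × 0.86 = 17.286 kPa.
Below the base the soil is submerged, so the ½γBN_γ term uses γ' = 20.9 − 9.81 = 11.09 kN/m³.
Surcharge term q·N_q = 17.286 × 14.72 = 254.45 kPa; self-weight term 0.5·γ·B·N_γ·s_γ = 0.5 × 11.09 × 2.8 × 10.9 × 0.8 = 135.39 kPa.
q_ult = 254.45 + 135.39 = 389.83 kPa.

q_ult ≈ 390 kPa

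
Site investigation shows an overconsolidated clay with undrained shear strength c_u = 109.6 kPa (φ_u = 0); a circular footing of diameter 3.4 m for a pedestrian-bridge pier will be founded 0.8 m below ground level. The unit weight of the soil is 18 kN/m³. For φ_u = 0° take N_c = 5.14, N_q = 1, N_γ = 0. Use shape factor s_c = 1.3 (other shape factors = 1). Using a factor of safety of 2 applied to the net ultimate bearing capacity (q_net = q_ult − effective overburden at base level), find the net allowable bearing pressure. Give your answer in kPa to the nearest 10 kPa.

q = γ·D_f = 18 × 0.8 = 14.4 kPa.
c·N_c·s_c = 109.6 × 5.14 × 1.3 = 732.35 kPa
q·N_q = 14.4 × 1 = 14.4 kPa
q_ult = 732.35 + 14.4 = 746.75 kPa.
Net ultimate: q_net = 746.75 − 14.4 = 732.35 kPa.
q_all(net) = 732.35 / 2 = 366.17 kPa.

q_all(net) ≈ 370 kPa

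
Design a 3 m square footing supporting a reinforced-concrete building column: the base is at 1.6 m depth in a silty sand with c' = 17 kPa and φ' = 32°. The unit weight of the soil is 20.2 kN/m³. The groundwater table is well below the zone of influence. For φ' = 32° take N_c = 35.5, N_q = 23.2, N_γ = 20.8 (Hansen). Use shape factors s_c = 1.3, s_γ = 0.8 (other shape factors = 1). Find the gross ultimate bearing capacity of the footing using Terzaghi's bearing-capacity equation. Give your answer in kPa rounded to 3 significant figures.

q_ult ≈ 2040 kPa

Effective surcharge at the founding depth q = γ·D_f = 20.2 × 1.6 = 32.32 kPa.
q_ult = c·N_c·s_c + q·N_q + 0.5·γ·B·N_γ·s_γ
     = 17 × 35.5 × 1.3 + 32.32 × 23.2 + 0.5 × 20.2 × 3 × 20.8 × 0.8
     = 784.55 + 749.82 + 504.19 = 2038.6 kPa.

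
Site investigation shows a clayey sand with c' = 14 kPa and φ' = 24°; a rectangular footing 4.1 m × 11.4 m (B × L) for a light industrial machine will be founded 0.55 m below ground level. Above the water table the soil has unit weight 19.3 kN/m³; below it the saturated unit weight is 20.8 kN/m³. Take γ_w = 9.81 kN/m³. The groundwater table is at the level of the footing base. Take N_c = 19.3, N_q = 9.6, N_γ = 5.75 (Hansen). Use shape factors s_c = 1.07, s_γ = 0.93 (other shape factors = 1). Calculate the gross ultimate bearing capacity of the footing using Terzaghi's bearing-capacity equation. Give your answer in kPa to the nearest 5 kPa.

Effective surcharge at the founding depth q = γ·D_f = 19.3 × 0.55 = 10.615 kPa.
The water table coincides with the base, so in the self-weight term γ → γ' = 10.99 kN/m³.
q_ult = c·N_c·s_c + q·N_q + 0.5·γ·B·N_γ·s_γ
     = 14 × 19.3 × 1.07 + 10.615 × 9.6 + 0.5 × 10.99 × 4.1 × 5.75 × 0.93
     = 289.11 + 101.9 + 120.48 = 511.49 kPa.

q_ult ≈ 510 kPa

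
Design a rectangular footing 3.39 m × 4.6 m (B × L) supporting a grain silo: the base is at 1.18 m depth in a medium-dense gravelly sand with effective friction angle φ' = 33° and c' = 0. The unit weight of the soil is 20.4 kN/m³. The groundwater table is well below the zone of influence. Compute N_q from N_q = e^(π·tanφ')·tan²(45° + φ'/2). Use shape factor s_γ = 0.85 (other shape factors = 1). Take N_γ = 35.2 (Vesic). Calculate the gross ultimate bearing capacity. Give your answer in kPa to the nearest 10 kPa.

tan33° = 0.6494, so N_q = e^(π×0.6494)·tan²(61.5°) = 7.692 × 3.392 = 26.09.
q = γ·D_f = 20.4 × 1.18 = 24.072 kPa.
q·N_q = 24.072 × 26.092 = 628.09 kPa
0.5·γ·B·N_γ·s_γ = 0.5 × 20.4 × 3.39 × 35.2 × 0.85 = 1034.6 kPa
q_ult = 628.09 + 1034.6 = 1662.7 kPa.

q_ult ≈ 1660 kPa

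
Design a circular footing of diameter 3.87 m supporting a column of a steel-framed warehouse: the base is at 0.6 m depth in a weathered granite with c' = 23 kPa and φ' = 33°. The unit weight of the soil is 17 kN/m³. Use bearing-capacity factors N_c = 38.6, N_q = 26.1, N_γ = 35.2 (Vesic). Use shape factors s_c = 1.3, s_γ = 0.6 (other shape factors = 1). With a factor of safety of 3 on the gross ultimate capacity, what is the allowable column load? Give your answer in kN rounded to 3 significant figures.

Effective surcharge at the founding depth q = γ·D_f = 17 × 0.6 = 10.2 kPa.
q_ult = c·N_c·s_c + q·N_q + 0.5·γ·B·N_γ·s_γ
     = 23 × 38.6 × 1.3 + 10.2 × 26.1 + 0.5 × 17 × 3.87 × 35.2 × 0.6
     = 1154.1 + 266.22 + 694.74 = 2115.1 kPa.
Gross allowable pressure q_all = 2115.1 / 3 = 705.03 kPa.
Footing area = 11.7628 m², so allowable column load = 705.03 × 11.7628 = 8293.2 kN.

P_all ≈ 8290 kN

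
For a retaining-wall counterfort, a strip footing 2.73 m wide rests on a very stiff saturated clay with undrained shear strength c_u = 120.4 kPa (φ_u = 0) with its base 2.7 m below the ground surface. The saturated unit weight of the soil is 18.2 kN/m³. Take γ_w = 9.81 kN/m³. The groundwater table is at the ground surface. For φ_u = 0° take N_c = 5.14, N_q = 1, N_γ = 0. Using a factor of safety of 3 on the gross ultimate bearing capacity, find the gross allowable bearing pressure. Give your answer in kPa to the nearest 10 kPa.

Water table at ground surface, so effective unit weight γ' = 18.2 − 9.81 = 8.39 kN/m³ is used throughout; overburden q = 8.39 × 2.7 = 22.653 kPa.
Cohesion term c·N_c = 120.4 × 5.14 = 618.86 kPa; surcharge term q·N_q = 22.653 × 1 = 22.653 kPa.
q_ult = 618.86 + 22.653 = 641.51 kPa.
q_all = 641.51 / 3 = 213.84 kPa.

q_all ≈ 210 kPa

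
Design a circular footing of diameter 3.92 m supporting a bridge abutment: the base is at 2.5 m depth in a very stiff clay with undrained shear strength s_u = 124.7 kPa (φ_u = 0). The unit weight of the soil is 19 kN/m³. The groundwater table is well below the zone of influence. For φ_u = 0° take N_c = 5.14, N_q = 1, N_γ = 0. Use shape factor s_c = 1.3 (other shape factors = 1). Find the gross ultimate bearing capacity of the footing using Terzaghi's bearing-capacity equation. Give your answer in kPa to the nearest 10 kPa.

Overburden at base level: q = 19 × 2.5 = 47.5 kPa.
Cohesion term c·N_c·s_c = 124.7 × 5.14 × 1.3 = 833.25 kPa; surcharge term q·N_q = 47.5 × 1 = 47.5 kPa.
q_ult = 833.25 + 47.5 = 880.75 kPa.

q_ult ≈ 880 kPa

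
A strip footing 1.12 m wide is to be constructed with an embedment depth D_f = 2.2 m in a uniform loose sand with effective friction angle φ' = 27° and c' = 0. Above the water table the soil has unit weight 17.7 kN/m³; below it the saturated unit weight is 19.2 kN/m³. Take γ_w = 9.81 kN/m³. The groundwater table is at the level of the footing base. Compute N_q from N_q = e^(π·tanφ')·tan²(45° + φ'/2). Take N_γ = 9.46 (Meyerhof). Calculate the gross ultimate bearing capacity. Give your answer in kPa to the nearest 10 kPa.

q_ult ≈ 560 kPa

tan27° = 0.5095, so N_q = e^(π×0.5095)·tan²(58.5°) = 4.957 × 2.663 = 13.2.
Effective surcharge at the founding depth q = γ·D_f = 17.7 × 2.2 = 38.94 kPa.
The water table coincides with the base, so in the self-weight term γ → γ' = 9.39 kN/m³.
q_ult = q·N_q + 0.5·γ·B·N_γ
     = 38.94 × 13.199 + 0.5 × 9.39 × 1.12 × 9.46
     = 513.97 + 49.744 = 563.72 kPa.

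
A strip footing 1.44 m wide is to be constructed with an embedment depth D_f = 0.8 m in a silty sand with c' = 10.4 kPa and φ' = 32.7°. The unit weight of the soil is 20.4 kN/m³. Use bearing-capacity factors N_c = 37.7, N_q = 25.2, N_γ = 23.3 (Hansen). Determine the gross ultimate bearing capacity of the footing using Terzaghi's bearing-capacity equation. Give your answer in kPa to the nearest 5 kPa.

Effective surcharge at the founding depth q = γ·D_f = 20.4 × 0.8 = 16.32 kPa.
q_ult = c·N_c + q·N_q + 0.5·γ·B·N_γ
     = 10.4 × 37.7 + 16.32 × 25.2 + 0.5 × 20.4 × 1.44 × 23.3
     = 392.08 + 411.26 + 342.23 = 1145.6 kPa.

q_ult ≈ 1145 kPa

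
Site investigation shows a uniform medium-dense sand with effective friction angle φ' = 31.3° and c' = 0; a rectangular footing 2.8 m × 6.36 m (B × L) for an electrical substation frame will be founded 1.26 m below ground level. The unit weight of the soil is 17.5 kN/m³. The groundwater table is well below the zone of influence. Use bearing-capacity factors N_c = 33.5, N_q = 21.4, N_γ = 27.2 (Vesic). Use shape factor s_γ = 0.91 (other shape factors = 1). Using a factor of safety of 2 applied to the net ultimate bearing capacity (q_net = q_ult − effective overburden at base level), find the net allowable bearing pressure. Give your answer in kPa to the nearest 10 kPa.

q_all(net) ≈ 530 kPa

q = γ·D_f = 17.5 × 1.26 = 22.05 kPa.
q·N_q = 22.05 × 21.4 = 471.87 kPa
0.5·γ·B·N_γ·s_γ = 0.5 × 17.5 × 2.8 × 27.2 × 0.91 = 606.42 kPa
q_ult = 471.87 + 606.42 = 1078.3 kPa.
Net ultimate: q_net = 1078.3 − 22.05 = 1056.2 kPa.
q_all(net) = 1056.2 / 2 = 528.12 kPa.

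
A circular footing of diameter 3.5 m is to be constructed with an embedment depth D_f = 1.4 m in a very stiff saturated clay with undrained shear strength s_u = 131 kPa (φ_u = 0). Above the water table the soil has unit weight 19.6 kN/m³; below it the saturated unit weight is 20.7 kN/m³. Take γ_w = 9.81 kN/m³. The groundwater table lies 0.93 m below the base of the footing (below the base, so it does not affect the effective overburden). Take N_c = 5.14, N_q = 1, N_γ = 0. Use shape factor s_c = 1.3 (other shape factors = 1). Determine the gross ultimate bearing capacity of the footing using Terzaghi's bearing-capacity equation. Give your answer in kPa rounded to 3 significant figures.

Overburden at base level: q = 19.6 × 1.4 = 27.44 kPa.
Cohesion term c·N_c·s_c = 131 × 5.14 × 1.3 = 875.34 kPa; surcharge term q·N_q = 27.44 × 1 = 27.44 kPa.
q_ult = 875.34 + 27.44 = 902.78 kPa.

q_ult ≈ 903 kPa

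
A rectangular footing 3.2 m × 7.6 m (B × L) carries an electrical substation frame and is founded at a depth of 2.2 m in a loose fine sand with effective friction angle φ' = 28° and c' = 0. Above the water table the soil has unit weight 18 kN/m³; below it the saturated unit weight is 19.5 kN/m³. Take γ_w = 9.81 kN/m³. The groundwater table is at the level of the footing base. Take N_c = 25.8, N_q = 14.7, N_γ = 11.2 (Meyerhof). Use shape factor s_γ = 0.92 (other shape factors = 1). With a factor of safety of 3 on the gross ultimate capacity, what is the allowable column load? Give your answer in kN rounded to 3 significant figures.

q = γ·D_f = 18 × 2.2 = 39.6 kPa.
For the ½γBN_γ term take γ' = 19.5 − 9.81 = 9.69 kN/m³ (soil below base is submerged).
q·N_q = 39.6 × 14.7 = 582.12 kPa
0.5·γ·B·N_γ·s_γ = 0.5 × 9.69 × 3.2 × 11.2 × 0.92 = 159.75 kPa
q_ult = 582.12 + 159.75 = 741.87 kPa.
Gross allowable pressure q_all = 741.87 / 3 = 247.29 kPa.
Footing area = 24.32 m², so allowable column load = 247.29 × 24.32 = 6014.1 kN.

P_all ≈ 6010 kN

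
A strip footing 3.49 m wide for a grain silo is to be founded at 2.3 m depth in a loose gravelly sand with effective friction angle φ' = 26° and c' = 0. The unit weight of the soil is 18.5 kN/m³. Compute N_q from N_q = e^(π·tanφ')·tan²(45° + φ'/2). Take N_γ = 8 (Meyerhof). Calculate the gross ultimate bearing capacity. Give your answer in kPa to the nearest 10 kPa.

q_ult ≈ 760 kPa

tan26° = 0.4877, so N_q = e^(π×0.4877)·tan²(58°) = 4.629 × 2.561 = 11.85.
Effective surcharge at the founding depth q = γ·D_f = 18.5 × 2.3 = 42.55 kPa.
q_ult = q·N_q + 0.5·γ·B·N_γ
     = 42.55 × 11.854 + 0.5 × 18.5 × 3.49 × 8
     = 504.4 + 258.26 = 762.66 kPa.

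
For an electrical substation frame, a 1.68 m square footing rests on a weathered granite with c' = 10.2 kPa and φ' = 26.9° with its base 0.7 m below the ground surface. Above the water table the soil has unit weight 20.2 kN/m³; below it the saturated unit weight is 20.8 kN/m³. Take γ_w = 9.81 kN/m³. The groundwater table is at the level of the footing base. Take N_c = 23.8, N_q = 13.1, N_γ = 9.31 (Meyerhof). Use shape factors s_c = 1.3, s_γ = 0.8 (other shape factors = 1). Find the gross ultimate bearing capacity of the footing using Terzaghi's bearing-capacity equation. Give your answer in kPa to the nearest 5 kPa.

q = γ·D_f = 20.2 × 0.7 = 14.14 kPa.
For the ½γBN_γ term take γ' = 20.8 − 9.81 = 10.99 kN/m³ (soil below base is submerged).
c·N_c·s_c = 10.2 × 23.8 × 1.3 = 315.59 kPa
q·N_q = 14.14 × 13.1 = 185.23 kPa
0.5·γ·B·N_γ·s_γ = 0.5 × 10.99 × 1.68 × 9.31 × 0.8 = 68.757 kPa
q_ult = 315.59 + 185.23 + 68.757 = 569.58 kPa.

q_ult ≈ 570 kPa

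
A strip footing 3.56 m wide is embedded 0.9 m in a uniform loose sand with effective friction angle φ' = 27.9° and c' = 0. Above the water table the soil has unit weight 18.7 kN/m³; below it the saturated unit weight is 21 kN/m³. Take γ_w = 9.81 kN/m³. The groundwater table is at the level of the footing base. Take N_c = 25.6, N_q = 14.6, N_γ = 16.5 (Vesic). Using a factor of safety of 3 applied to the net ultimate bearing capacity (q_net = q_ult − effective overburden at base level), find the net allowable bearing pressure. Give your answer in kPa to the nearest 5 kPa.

q_all(net) ≈ 185 kPa

Overburden at base level: q = 18.7 × 0.9 = 16.83 kPa.
Below the base the soil is submerged, so the ½γBN_γ term uses γ' = 21 − 9.81 = 11.19 kN/m³.
Surcharge term q·N_q = 16.83 × 14.6 = 245.72 kPa; self-weight term 0.5·γ·B·N_γ = 0.5 × 11.19 × 3.56 × 16.5 = 328.65 kPa.
q_ult = 245.72 + 328.65 = 574.37 kPa.
Net ultimate: q_net = 574.37 − 16.83 = 557.54 kPa.
q_all(net) = 557.54 / 3 = 185.85 kPa.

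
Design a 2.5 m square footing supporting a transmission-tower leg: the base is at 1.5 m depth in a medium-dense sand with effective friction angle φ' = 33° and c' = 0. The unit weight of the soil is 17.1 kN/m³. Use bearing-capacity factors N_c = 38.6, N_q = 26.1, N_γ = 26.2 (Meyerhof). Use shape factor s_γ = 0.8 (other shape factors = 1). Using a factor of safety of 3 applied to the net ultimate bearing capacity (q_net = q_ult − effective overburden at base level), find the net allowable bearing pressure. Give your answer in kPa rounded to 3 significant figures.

q_all(net) ≈ 364 kPa

Overburden at base level: q = 17.1 × 1.5 = 25.65 kPa.
Surcharge term q·N_q = 25.65 × 26.1 = 669.47 kPa; self-weight term 0.5·γ·B·N_γ·s_γ = 0.5 × 17.1 × 2.5 × 26.2 × 0.8 = 448.02 kPa.
q_ult = 669.47 + 448.02 = 1117.5 kPa.
Net ultimate: q_net = 1117.5 − 25.65 = 1091.8 kPa.
q_all(net) = 1091.8 / 3 = 363.94 kPa.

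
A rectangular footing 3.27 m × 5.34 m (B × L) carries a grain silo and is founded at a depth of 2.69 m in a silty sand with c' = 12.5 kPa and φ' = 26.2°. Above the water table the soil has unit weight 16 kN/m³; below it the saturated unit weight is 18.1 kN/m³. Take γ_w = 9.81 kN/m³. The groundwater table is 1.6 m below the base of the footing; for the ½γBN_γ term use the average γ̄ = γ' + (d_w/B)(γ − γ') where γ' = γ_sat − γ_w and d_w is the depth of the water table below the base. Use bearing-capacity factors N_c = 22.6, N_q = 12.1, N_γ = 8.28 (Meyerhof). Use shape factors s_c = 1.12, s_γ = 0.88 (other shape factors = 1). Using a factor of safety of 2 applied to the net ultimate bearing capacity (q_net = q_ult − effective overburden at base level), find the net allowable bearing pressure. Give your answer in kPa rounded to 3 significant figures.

q = γ·D_f = 16 × 2.69 = 43.04 kPa.
γ' = 8.29 kN/m³; averaging over the depth B below the base, γ̄ = γ' + (d_w/B)(γ − γ') = 12.062 kN/m³.
c·N_c·s_c = 12.5 × 22.6 × 1.12 = 316.4 kPa
q·N_q = 43.04 × 12.1 = 520.78 kPa
0.5·γ·B·N_γ·s_γ = 0.5 × 12.062 × 3.27 × 8.28 × 0.88 = 143.7 kPa
q_ult = 316.4 + 520.78 + 143.7 = 980.89 kPa.
Net ultimate: q_net = 980.89 − 43.04 = 937.85 kPa.
q_all(net) = 937.85 / 2 = 468.92 kPa.

q_all(net) ≈ 469 kPa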